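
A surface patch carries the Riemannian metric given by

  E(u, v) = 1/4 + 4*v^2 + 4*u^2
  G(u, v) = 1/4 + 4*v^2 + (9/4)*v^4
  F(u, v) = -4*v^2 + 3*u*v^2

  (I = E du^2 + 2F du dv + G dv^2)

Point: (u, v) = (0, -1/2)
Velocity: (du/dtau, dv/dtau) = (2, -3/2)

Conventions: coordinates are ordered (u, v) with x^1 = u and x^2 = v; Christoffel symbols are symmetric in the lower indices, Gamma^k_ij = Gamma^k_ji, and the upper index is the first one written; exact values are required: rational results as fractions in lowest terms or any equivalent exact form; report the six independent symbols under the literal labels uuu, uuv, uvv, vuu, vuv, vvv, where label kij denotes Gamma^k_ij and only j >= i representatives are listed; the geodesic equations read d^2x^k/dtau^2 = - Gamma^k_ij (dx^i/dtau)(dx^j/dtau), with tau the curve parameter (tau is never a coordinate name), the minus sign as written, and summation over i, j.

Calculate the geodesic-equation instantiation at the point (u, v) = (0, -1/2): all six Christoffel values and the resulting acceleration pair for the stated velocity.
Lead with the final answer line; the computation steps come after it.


Answer: Gamma_uuu = 704/189, Gamma_uuv = -712/189, Gamma_uvv = 256/63, Gamma_vuu = 880/189, Gamma_vuv = -512/189, Gamma_vvv = 68/63; accelerations (d^2u/dtau^2, d^2v/dtau^2) = (-8816/189, -7051/189)

E = 5/4, F = -1, G = 89/64 at the point
E_u = 0, E_v = -4, F_u = 3/4, F_v = 4, G_u = 0, G_v = -41/8
EG - F^2 = 189/256;  g^inv = (256/189) * [[89/64, 1], [1, 5/4]]
first-kind symbols [ij,l] = (1/2)(d_i g_jl + d_j g_il - d_l g_ij): [uu,u] = E_u/2 = 0, [uu,v] = F_u - E_v/2 = 11/4, [uv,u] = E_v/2 = -2, [uv,v] = G_u/2 = 0, [vv,u] = F_v - G_u/2 = 4, [vv,v] = G_v/2 = -41/16
Gamma^u_ij = (G*[ij,u] - F*[ij,v])/(EG - F^2), Gamma^v_ij = (E*[ij,v] - F*[ij,u])/(EG - F^2)
Gamma_uuu = 704/189, Gamma_uuv = -712/189, Gamma_uvv = 256/63, Gamma_vuu = 880/189, Gamma_vuv = -512/189, Gamma_vvv = 68/63
d^2u/dtau^2 = -(Gamma_uuu*(2)^2 + 2*Gamma_uuv*(2)*(-3/2) + Gamma_uvv*(-3/2)^2) = -8816/189
d^2v/dtau^2 = -(Gamma_vuu*(2)^2 + 2*Gamma_vuv*(2)*(-3/2) + Gamma_vvv*(-3/2)^2) = -7051/189


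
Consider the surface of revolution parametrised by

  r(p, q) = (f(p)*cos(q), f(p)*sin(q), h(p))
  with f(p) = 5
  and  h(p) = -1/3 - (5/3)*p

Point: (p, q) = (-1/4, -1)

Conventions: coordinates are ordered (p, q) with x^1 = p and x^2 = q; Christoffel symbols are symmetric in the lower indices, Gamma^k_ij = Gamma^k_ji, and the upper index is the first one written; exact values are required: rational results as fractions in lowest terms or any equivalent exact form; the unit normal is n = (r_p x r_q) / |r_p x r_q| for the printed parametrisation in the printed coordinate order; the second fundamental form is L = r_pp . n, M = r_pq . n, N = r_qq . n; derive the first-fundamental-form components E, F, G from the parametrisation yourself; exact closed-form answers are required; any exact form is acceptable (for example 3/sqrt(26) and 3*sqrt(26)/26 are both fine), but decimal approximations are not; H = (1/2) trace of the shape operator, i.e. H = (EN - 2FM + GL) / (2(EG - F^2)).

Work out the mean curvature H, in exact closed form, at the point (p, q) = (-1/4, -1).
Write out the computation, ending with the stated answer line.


f = 5, f' = 0, f'' = 0, h' = -5/3, h'' = 0
E = 25/9, F = 0, G = 25; answer radicand W^2 = 25/9
unnormalised second-form numerators: l = 0, m = 0, n = -25/3; L = l/sqrt(25/9), and similarly M = m/sqrt(W^2), N = n/sqrt(W^2)
H = (E*n - 2*F*m + G*l) / (2*(EG - F^2)*sqrt(W^2)); E*n - 2*F*m + G*l = -625/27, EG - F^2 = 625/9, so H = (-1/6)/sqrt(25/9)

Answer: H = -1/10


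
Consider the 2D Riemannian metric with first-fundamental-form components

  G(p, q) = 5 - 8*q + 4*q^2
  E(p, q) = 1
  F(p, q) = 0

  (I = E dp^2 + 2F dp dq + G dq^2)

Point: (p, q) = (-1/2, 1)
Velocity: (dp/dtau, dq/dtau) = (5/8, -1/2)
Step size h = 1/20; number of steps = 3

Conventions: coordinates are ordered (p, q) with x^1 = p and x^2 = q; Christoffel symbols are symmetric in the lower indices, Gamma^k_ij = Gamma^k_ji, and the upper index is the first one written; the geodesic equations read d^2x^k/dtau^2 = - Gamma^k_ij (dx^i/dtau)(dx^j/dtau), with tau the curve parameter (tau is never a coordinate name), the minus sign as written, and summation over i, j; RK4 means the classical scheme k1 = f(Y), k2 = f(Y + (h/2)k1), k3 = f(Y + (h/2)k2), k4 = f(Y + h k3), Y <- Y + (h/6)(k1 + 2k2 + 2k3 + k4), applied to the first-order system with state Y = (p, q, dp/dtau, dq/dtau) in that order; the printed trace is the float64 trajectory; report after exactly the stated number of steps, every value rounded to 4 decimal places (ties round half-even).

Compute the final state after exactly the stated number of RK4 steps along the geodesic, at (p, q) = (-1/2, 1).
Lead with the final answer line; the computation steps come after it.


Answer: p = -0.4062, q = 0.9253, dp/dtau = 0.6250, dq/dtau = -0.4945

f(Y) = (dp/dtau, dq/dtau, -Gamma^p_ij Y'^i Y'^j, -Gamma^q_ij Y'^i Y'^j) with the Gammas evaluated at the stage position; h = 0.050000; intermediate values shown to 6 dp
step 0: p = -0.5000, q = 1.0000, dp/dtau = 0.6250, dq/dtau = -0.5000
step 1:
  k1: at (p, q) = (-0.500000, 1.000000), (dp/dtau, dq/dtau) = (0.625000, -0.500000); Gamma_ppp = 0.000000, Gamma_ppq = 0.000000, Gamma_pqq = 0.000000, Gamma_qpp = 0.000000, Gamma_qpq = 0.000000, Gamma_qqq = 0.000000; k1 = (0.625000, -0.500000, 0.000000, 0.000000)
  k2: at (p, q) = (-0.484375, 0.987500), (dp/dtau, dq/dtau) = (0.625000, -0.500000); Gamma_ppp = 0.000000, Gamma_ppq = 0.000000, Gamma_pqq = 0.000000, Gamma_qpp = 0.000000, Gamma_qpq = 0.000000, Gamma_qqq = -0.049969; k2 = (0.625000, -0.500000, 0.000000, 0.012492)
  k3: at (p, q) = (-0.484375, 0.987500), (dp/dtau, dq/dtau) = (0.625000, -0.499688); Gamma_ppp = 0.000000, Gamma_ppq = 0.000000, Gamma_pqq = 0.000000, Gamma_qpp = 0.000000, Gamma_qpq = 0.000000, Gamma_qqq = -0.049969; k3 = (0.625000, -0.499688, 0.000000, 0.012477)
  k4: at (p, q) = (-0.468750, 0.975016), (dp/dtau, dq/dtau) = (0.625000, -0.499376); Gamma_ppp = 0.000000, Gamma_ppq = 0.000000, Gamma_pqq = 0.000000, Gamma_qpp = 0.000000, Gamma_qpq = 0.000000, Gamma_qqq = -0.099689; k4 = (0.625000, -0.499376, 0.000000, 0.024860)
  Y <- Y + (h/6)(k1 + 2k2 + 2k3 + k4): p = -0.4688, q = 0.9750, dp/dtau = 0.6250, dq/dtau = -0.4994
step 2:
  k1: at (p, q) = (-0.468750, 0.975010), (dp/dtau, dq/dtau) = (0.625000, -0.499377); Gamma_ppp = 0.000000, Gamma_ppq = 0.000000, Gamma_pqq = 0.000000, Gamma_qpp = 0.000000, Gamma_qpq = 0.000000, Gamma_qqq = -0.099709; k1 = (0.625000, -0.499377, 0.000000, 0.024865)
  k2: at (p, q) = (-0.453125, 0.962526), (dp/dtau, dq/dtau) = (0.625000, -0.498755); Gamma_ppp = 0.000000, Gamma_ppq = 0.000000, Gamma_pqq = 0.000000, Gamma_qpp = 0.000000, Gamma_qpq = 0.000000, Gamma_qqq = -0.149059; k2 = (0.625000, -0.498755, 0.000000, 0.037079)
  k3: at (p, q) = (-0.453125, 0.962542), (dp/dtau, dq/dtau) = (0.625000, -0.498450); Gamma_ppp = 0.000000, Gamma_ppq = 0.000000, Gamma_pqq = 0.000000, Gamma_qpp = 0.000000, Gamma_qpq = 0.000000, Gamma_qqq = -0.148998; k3 = (0.625000, -0.498450, 0.000000, 0.037019)
  k4: at (p, q) = (-0.437500, 0.950088), (dp/dtau, dq/dtau) = (0.625000, -0.497526); Gamma_ppp = 0.000000, Gamma_ppq = 0.000000, Gamma_pqq = 0.000000, Gamma_qpp = 0.000000, Gamma_qpq = 0.000000, Gamma_qqq = -0.197678; k4 = (0.625000, -0.497526, 0.000000, 0.048932)
  Y <- Y + (h/6)(k1 + 2k2 + 2k3 + k4): p = -0.4375, q = 0.9501, dp/dtau = 0.6250, dq/dtau = -0.4975
step 3:
  k1: at (p, q) = (-0.437500, 0.950083), (dp/dtau, dq/dtau) = (0.625000, -0.497527); Gamma_ppp = 0.000000, Gamma_ppq = 0.000000, Gamma_pqq = 0.000000, Gamma_qpp = 0.000000, Gamma_qpq = 0.000000, Gamma_qqq = -0.197698; k1 = (0.625000, -0.497527, 0.000000, 0.048937)
  k2: at (p, q) = (-0.421875, 0.937645), (dp/dtau, dq/dtau) = (0.625000, -0.496303); Gamma_ppp = 0.000000, Gamma_ppq = 0.000000, Gamma_pqq = 0.000000, Gamma_qpp = 0.000000, Gamma_qpq = 0.000000, Gamma_qqq = -0.245602; k2 = (0.625000, -0.496303, 0.000000, 0.060496)
  k3: at (p, q) = (-0.421875, 0.937675), (dp/dtau, dq/dtau) = (0.625000, -0.496014); Gamma_ppp = 0.000000, Gamma_ppq = 0.000000, Gamma_pqq = 0.000000, Gamma_qpp = 0.000000, Gamma_qpq = 0.000000, Gamma_qqq = -0.245485; k3 = (0.625000, -0.496014, 0.000000, 0.060397)
  k4: at (p, q) = (-0.406250, 0.925282), (dp/dtau, dq/dtau) = (0.625000, -0.494507); Gamma_ppp = 0.000000, Gamma_ppq = 0.000000, Gamma_pqq = 0.000000, Gamma_qpp = 0.000000, Gamma_qpq = 0.000000, Gamma_qqq = -0.292343; k4 = (0.625000, -0.494507, 0.000000, 0.071489)
  Y <- Y + (h/6)(k1 + 2k2 + 2k3 + k4): p = -0.4062, q = 0.9253, dp/dtau = 0.6250, dq/dtau = -0.4945


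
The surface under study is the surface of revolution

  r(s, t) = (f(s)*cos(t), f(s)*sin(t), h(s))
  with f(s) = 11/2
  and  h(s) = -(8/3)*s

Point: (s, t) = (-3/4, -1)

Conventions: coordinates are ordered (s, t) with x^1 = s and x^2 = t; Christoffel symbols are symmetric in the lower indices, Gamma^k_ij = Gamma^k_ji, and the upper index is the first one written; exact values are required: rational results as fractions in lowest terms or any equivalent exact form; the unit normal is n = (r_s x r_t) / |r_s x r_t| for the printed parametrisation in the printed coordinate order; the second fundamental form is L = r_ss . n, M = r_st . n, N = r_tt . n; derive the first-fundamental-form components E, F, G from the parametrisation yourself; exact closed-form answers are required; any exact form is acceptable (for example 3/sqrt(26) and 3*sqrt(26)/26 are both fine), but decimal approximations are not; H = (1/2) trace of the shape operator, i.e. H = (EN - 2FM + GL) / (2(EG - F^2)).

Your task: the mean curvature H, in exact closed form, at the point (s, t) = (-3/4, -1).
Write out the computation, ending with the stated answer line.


f = 11/2, f' = 0, f'' = 0, h' = -8/3, h'' = 0
E = 64/9, F = 0, G = 121/4; answer radicand W^2 = 64/9
unnormalised second-form numerators: l = 0, m = 0, n = -44/3; L = l/sqrt(64/9), and similarly M = m/sqrt(W^2), N = n/sqrt(W^2)
H = (E*n - 2*F*m + G*l) / (2*(EG - F^2)*sqrt(W^2)); E*n - 2*F*m + G*l = -2816/27, EG - F^2 = 1936/9, so H = (-8/33)/sqrt(64/9)

Answer: H = -1/11


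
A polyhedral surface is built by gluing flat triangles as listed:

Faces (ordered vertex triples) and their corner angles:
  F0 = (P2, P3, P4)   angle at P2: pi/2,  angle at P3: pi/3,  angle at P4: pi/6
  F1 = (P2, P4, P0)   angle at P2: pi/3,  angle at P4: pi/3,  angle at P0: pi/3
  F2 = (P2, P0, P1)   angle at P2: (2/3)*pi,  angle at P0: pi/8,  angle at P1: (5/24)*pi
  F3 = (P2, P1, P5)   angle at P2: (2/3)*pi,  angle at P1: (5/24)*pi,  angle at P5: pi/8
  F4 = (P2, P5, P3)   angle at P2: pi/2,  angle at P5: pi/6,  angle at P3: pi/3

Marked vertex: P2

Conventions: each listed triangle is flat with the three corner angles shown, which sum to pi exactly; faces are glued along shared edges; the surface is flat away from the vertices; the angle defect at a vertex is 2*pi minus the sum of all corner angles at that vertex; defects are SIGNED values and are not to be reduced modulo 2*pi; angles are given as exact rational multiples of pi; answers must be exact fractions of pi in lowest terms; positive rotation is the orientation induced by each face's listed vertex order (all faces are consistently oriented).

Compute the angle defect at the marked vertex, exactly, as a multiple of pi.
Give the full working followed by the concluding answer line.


Sum of corner angles at P2: (8/3)*pi
defect = 2*pi - (8/3)*pi

Answer: defect(P2) = (-2/3)*pi


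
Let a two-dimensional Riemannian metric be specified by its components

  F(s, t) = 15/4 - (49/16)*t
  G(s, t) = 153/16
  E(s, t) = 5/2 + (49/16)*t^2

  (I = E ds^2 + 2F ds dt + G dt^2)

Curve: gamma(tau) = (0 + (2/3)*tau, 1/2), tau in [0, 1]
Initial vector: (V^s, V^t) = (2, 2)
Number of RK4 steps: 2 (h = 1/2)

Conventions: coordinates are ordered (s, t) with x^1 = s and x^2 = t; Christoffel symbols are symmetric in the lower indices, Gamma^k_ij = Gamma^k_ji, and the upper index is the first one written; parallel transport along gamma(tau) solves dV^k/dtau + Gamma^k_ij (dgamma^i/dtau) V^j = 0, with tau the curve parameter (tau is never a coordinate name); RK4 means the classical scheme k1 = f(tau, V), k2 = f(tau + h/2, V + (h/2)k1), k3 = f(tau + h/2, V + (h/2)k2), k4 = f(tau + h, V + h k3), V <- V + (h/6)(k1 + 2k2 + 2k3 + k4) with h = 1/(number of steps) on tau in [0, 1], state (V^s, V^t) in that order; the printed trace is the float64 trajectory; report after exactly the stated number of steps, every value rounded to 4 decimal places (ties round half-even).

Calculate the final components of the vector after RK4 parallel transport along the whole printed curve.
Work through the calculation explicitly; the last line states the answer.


gamma'(tau) = (2/3, 0); f(tau, V)^k = -Gamma^k_ij(gamma(tau)) gamma'^i(tau) V^j; h = 1/2; intermediate values shown to 6 dp
curve data and Christoffel symbols at the stage parameters:
  tau = 0.000000: gamma = (0.000000, 0.500000), gamma' = (0.666667, 0.000000); Gamma_sss = 0.129158, Gamma_sst = 0.556653, Gamma_stt = -1.113306, Gamma_tss = -0.190099, Gamma_tst = -0.129158, Gamma_ttt = 0.258316
  tau = 0.250000: gamma = (0.166667, 0.500000), gamma' = (0.666667, 0.000000); Gamma_sss = 0.129158, Gamma_sst = 0.556653, Gamma_stt = -1.113306, Gamma_tss = -0.190099, Gamma_tst = -0.129158, Gamma_ttt = 0.258316
  tau = 0.500000: gamma = (0.333333, 0.500000), gamma' = (0.666667, 0.000000); Gamma_sss = 0.129158, Gamma_sst = 0.556653, Gamma_stt = -1.113306, Gamma_tss = -0.190099, Gamma_tst = -0.129158, Gamma_ttt = 0.258316
  tau = 0.750000: gamma = (0.500000, 0.500000), gamma' = (0.666667, 0.000000); Gamma_sss = 0.129158, Gamma_sst = 0.556653, Gamma_stt = -1.113306, Gamma_tss = -0.190099, Gamma_tst = -0.129158, Gamma_ttt = 0.258316
  tau = 1.000000: gamma = (0.666667, 0.500000), gamma' = (0.666667, 0.000000); Gamma_sss = 0.129158, Gamma_sst = 0.556653, Gamma_stt = -1.113306, Gamma_tss = -0.190099, Gamma_tst = -0.129158, Gamma_ttt = 0.258316
step 0: V^s = 2.0000, V^t = 2.0000
step 1: k1 = (-0.914414, 0.425676), k2 = (-0.934223, 0.405867), k3 = (-0.931959, 0.404813), k4 = (-0.949405, 0.384049); V <- V + (h/6)(k1 + 2k2 + 2k3 + k4): V^s = 1.5337, V^t = 2.2026
step 2: k1 = (-0.949441, 0.384018), k2 = (-0.964631, 0.362204), k3 = (-0.962280, 0.361253), k4 = (-0.975043, 0.338595); V <- V + (h/6)(k1 + 2k2 + 2k3 + k4): V^s = 1.0521, V^t = 2.3834

Answer: V^s = 1.0521, V^t = 2.3834


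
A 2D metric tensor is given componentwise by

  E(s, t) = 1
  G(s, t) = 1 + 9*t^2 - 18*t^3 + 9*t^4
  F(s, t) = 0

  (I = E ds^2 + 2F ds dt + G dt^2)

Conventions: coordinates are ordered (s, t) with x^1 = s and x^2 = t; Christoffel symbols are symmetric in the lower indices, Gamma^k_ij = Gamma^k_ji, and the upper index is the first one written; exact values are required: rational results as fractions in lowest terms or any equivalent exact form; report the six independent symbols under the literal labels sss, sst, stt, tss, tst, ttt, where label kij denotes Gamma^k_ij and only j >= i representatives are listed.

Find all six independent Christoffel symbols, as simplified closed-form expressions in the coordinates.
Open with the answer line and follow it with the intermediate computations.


Answer: Gamma_sss = 0, Gamma_sst = 0, Gamma_stt = 0, Gamma_tss = 0, Gamma_tst = 0, Gamma_ttt = (18*t^3 - 27*t^2 + 9*t)/(9*t^4 - 18*t^3 + 9*t^2 + 1)

E = 1; F = 0; G = 1 + 9*t^2 - 18*t^3 + 9*t^4
Gamma^k_ij = (1/2) g^{kl} (d_i g_jl + d_j g_il - d_l g_ij), with g^inv = (1/(EG-F^2)) [[G, -F], [-F, E]]
first partials: E_s = 0, E_t = 0, F_s = 0, F_t = 0, G_s = 0, G_t = 18*t - 54*t^2 + 36*t^3
D = EG - F^2 = 1 + 9*t^2 - 18*t^3 + 9*t^4
expanded: Gamma^s_ss = (G E_s - 2F F_s + F E_t)/(2D), Gamma^s_st = (G E_t - F G_s)/(2D), Gamma^s_tt = (2G F_t - G G_s - F G_t)/(2D), Gamma^t_ss = (2E F_s - E E_t - F E_s)/(2D), Gamma^t_st = (E G_s - F E_t)/(2D), Gamma^t_tt = (E G_t - 2F F_t + F G_s)/(2D); substitute and cancel common factors


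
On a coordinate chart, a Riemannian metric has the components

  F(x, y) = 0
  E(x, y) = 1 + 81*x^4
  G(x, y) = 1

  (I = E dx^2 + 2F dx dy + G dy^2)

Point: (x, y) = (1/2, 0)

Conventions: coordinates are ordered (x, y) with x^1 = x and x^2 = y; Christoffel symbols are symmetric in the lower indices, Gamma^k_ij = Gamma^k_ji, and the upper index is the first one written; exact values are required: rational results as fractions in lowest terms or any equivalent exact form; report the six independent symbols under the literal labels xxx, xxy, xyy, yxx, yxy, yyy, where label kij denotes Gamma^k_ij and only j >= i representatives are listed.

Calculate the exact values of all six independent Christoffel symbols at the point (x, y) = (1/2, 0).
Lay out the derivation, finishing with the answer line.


E = 97/16, F = 0, G = 1 at the point
E_x = 81/2, E_y = 0, F_x = 0, F_y = 0, G_x = 0, G_y = 0
EG - F^2 = 97/16;  g^inv = (16/97) * [[1, 0], [0, 97/16]]
first-kind symbols [ij,l] = (1/2)(d_i g_jl + d_j g_il - d_l g_ij): [xx,x] = E_x/2 = 81/4, [xx,y] = F_x - E_y/2 = 0, [xy,x] = E_y/2 = 0, [xy,y] = G_x/2 = 0, [yy,x] = F_y - G_x/2 = 0, [yy,y] = G_y/2 = 0
Gamma^x_ij = (G*[ij,x] - F*[ij,y])/(EG - F^2), Gamma^y_ij = (E*[ij,y] - F*[ij,x])/(EG - F^2)

Answer: Gamma_xxx = 324/97, Gamma_xxy = 0, Gamma_xyy = 0, Gamma_yxx = 0, Gamma_yxy = 0, Gamma_yyy = 0


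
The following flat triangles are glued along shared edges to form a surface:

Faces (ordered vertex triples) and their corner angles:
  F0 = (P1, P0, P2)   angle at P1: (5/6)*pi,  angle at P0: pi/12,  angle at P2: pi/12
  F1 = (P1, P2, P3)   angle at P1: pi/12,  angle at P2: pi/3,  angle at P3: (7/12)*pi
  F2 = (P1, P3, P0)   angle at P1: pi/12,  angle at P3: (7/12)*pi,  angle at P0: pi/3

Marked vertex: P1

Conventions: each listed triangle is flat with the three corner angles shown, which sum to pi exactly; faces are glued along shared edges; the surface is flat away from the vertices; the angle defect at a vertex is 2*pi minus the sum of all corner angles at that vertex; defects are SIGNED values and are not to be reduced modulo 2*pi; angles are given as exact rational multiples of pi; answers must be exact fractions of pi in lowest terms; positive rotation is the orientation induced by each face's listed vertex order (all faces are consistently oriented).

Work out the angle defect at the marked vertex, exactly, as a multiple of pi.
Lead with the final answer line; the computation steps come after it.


Answer: defect(P1) = pi

Sum of corner angles at P1: pi
defect = 2*pi - pi


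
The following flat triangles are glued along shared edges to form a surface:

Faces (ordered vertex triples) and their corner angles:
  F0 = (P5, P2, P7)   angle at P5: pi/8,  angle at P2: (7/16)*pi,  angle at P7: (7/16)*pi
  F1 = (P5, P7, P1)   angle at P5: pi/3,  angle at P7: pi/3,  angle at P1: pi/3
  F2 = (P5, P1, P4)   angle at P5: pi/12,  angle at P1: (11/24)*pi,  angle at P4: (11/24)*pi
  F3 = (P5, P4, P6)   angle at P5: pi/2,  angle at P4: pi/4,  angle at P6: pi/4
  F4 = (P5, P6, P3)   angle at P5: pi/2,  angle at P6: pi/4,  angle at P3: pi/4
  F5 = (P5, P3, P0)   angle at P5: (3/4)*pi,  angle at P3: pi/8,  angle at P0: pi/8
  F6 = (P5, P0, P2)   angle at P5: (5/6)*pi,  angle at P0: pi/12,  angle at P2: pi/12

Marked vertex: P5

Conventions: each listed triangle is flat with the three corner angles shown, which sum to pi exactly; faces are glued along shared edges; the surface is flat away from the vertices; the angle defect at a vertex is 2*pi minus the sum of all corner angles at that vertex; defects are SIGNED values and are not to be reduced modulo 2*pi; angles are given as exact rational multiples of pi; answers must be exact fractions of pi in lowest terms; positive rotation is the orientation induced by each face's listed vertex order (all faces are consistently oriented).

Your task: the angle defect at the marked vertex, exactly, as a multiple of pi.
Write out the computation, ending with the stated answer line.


Sum of corner angles at P5: (25/8)*pi
defect = 2*pi - (25/8)*pi

Answer: defect(P5) = (-9/8)*pi


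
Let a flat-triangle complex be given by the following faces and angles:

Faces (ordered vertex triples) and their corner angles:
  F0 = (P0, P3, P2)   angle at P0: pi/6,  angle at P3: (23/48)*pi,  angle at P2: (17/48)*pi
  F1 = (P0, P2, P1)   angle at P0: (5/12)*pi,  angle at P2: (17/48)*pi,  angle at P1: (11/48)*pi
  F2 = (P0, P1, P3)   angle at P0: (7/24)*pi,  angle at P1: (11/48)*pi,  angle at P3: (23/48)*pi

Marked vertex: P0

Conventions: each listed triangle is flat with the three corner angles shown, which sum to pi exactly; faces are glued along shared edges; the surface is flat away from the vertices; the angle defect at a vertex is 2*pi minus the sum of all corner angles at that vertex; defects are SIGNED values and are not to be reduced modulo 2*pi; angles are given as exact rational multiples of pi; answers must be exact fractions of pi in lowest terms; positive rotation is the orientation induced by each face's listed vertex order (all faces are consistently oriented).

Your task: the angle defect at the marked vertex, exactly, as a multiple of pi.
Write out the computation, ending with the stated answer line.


Sum of corner angles at P0: (7/8)*pi
defect = 2*pi - (7/8)*pi

Answer: defect(P0) = (9/8)*pi


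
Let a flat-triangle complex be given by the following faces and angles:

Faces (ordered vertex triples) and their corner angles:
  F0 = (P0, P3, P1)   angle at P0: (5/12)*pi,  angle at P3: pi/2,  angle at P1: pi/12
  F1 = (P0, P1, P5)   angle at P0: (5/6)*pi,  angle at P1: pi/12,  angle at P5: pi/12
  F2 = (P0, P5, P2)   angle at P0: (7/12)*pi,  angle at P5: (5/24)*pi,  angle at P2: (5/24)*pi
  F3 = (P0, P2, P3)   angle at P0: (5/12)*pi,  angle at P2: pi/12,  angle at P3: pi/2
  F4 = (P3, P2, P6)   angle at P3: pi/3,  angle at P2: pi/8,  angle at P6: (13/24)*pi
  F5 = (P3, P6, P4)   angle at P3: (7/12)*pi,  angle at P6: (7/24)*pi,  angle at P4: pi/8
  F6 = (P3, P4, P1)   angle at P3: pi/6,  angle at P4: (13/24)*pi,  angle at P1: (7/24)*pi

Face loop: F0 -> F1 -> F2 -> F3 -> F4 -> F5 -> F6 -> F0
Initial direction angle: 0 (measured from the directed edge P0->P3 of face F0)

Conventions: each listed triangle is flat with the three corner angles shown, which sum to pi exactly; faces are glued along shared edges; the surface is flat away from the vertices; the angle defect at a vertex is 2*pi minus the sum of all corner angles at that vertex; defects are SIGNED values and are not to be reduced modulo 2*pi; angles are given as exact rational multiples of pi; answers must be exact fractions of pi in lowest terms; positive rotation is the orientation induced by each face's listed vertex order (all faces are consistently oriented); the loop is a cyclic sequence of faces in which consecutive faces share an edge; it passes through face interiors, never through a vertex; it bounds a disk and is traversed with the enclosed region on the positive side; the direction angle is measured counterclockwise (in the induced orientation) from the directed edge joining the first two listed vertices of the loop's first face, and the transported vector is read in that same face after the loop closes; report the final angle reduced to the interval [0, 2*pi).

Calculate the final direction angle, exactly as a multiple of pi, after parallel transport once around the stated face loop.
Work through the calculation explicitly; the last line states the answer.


enclosed vertex P0: corner angles sum to (9/4)*pi, defect = 2*pi - (9/4)*pi = -pi/4
enclosed vertex P3: corner angles sum to (25/12)*pi, defect = 2*pi - (25/12)*pi = -pi/12
transport around the loop rotates by the sum of enclosed defects; add to the initial angle mod 2*pi
final angle = 0 - pi/3 = (5/3)*pi (mod 2*pi)

Answer: final direction angle = (5/3)*pi


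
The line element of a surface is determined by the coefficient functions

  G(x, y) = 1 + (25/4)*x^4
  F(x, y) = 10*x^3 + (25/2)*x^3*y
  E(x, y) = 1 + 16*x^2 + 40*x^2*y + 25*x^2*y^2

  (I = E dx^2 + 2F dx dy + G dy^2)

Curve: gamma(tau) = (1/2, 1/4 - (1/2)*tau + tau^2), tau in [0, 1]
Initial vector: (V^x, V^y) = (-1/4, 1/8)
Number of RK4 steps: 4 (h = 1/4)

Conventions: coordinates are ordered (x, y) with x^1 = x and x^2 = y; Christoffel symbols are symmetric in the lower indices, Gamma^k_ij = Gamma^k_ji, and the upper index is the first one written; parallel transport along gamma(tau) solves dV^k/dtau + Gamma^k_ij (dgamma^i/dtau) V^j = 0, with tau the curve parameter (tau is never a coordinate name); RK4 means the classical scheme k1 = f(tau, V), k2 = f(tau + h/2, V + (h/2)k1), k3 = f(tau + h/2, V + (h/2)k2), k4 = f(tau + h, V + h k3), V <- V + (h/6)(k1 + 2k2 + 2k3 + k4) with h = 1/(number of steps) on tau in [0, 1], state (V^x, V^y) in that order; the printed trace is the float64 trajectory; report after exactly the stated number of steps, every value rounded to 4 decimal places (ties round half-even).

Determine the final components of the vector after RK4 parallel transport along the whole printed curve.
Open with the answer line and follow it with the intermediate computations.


Answer: V^x = -0.1776, V^y = 0.1394

gamma'(tau) = (0, -1/2 + 2*tau); f(tau, V)^k = -Gamma^k_ij(gamma(tau)) gamma'^i(tau) V^j; h = 1/4; intermediate values shown to 6 dp
curve data and Christoffel symbols at the stage parameters:
  tau = 0.000000: gamma = (0.500000, 0.250000), gamma' = (0.000000, -0.500000); Gamma_xxx = 1.664151, Gamma_xxy = 0.792453, Gamma_xyy = 0.000000, Gamma_yxx = 0.396226, Gamma_yxy = 0.188679, Gamma_yyy = 0.000000
  tau = 0.125000: gamma = (0.500000, 0.203125), gamma' = (0.000000, -0.250000); Gamma_xxx = 1.637846, Gamma_xxy = 0.816372, Gamma_xyy = 0.000000, Gamma_yxx = 0.408186, Gamma_yxy = 0.203457, Gamma_yyy = 0.000000
  tau = 0.250000: gamma = (0.500000, 0.187500), gamma' = (0.000000, 0.000000); Gamma_xxx = 1.628441, Gamma_xxy = 0.824527, Gamma_xyy = 0.000000, Gamma_yxx = 0.412264, Gamma_yxy = 0.208741, Gamma_yyy = 0.000000
  tau = 0.375000: gamma = (0.500000, 0.203125), gamma' = (0.000000, 0.250000); Gamma_xxx = 1.637846, Gamma_xxy = 0.816372, Gamma_xyy = 0.000000, Gamma_yxx = 0.408186, Gamma_yxy = 0.203457, Gamma_yyy = 0.000000
  tau = 0.500000: gamma = (0.500000, 0.250000), gamma' = (0.000000, 0.500000); Gamma_xxx = 1.664151, Gamma_xxy = 0.792453, Gamma_xyy = 0.000000, Gamma_yxx = 0.396226, Gamma_yxy = 0.188679, Gamma_yyy = 0.000000
  tau = 0.625000: gamma = (0.500000, 0.328125), gamma' = (0.000000, 0.750000); Gamma_xxx = 1.702374, Gamma_xxy = 0.754515, Gamma_xyy = 0.000000, Gamma_yxx = 0.377257, Gamma_yxy = 0.167206, Gamma_yyy = 0.000000
  tau = 0.750000: gamma = (0.500000, 0.437500), gamma' = (0.000000, 1.000000); Gamma_xxx = 1.746281, Gamma_xxy = 0.705568, Gamma_xyy = 0.000000, Gamma_yxx = 0.352784, Gamma_yxy = 0.142539, Gamma_yyy = 0.000000
  tau = 0.875000: gamma = (0.500000, 0.578125), gamma' = (0.000000, 1.250000); Gamma_xxx = 1.790265, Gamma_xxy = 0.649529, Gamma_xyy = 0.000000, Gamma_yxx = 0.324765, Gamma_yxy = 0.117828, Gamma_yyy = 0.000000
  tau = 1.000000: gamma = (0.500000, 0.750000), gamma' = (0.000000, 1.500000); Gamma_xxx = 1.830476, Gamma_xxy = 0.590476, Gamma_xyy = 0.000000, Gamma_yxx = 0.295238, Gamma_yxy = 0.095238, Gamma_yyy = 0.000000
step 0: V^x = -0.2500, V^y = 0.1250
step 1: k1 = (-0.099057, -0.023585), k2 = (-0.053550, -0.013346), k3 = (-0.052389, -0.013057), k4 = (0.000000, 0.000000); V <- V + (h/6)(k1 + 2k2 + 2k3 + k4): V^x = -0.2630, V^y = 0.1218
step 2: k1 = (0.000000, 0.000000), k2 = (0.053667, 0.013375), k3 = (0.052298, 0.013034), k4 = (0.099009, 0.023574); V <- V + (h/6)(k1 + 2k2 + 2k3 + k4): V^x = -0.2500, V^y = 0.1250
step 3: k1 = (0.099057, 0.023585), k2 = (0.134465, 0.029798), k3 = (0.131960, 0.029243), k4 = (0.153115, 0.030932); V <- V + (h/6)(k1 + 2k2 + 2k3 + k4): V^x = -0.2173, V^y = 0.1322
step 4: k1 = (0.153313, 0.030972), k2 = (0.160861, 0.029181), k3 = (0.160095, 0.029042), k4 = (0.157008, 0.025324); V <- V + (h/6)(k1 + 2k2 + 2k3 + k4): V^x = -0.1776, V^y = 0.1394


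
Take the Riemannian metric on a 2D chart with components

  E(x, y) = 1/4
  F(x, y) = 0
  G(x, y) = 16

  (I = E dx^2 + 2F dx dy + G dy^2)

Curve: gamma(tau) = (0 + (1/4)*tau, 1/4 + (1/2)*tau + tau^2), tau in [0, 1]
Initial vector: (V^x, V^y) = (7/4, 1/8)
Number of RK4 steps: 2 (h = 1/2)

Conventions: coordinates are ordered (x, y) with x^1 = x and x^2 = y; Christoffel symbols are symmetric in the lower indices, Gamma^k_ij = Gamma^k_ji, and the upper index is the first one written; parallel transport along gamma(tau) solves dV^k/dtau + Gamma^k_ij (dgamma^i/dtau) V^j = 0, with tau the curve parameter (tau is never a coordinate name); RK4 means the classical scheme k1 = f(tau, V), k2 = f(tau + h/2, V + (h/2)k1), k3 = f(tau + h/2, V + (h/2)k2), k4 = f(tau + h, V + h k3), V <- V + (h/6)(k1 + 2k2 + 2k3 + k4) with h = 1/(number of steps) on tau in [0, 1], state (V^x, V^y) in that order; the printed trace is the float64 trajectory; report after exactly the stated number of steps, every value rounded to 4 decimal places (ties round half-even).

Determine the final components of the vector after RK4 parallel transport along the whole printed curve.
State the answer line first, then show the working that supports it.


Answer: V^x = 1.7500, V^y = 0.1250

gamma'(tau) = (1/4, 1/2 + 2*tau); f(tau, V)^k = -Gamma^k_ij(gamma(tau)) gamma'^i(tau) V^j; h = 1/2; intermediate values shown to 6 dp
curve data and Christoffel symbols at the stage parameters:
  tau = 0.000000: gamma = (0.000000, 0.250000), gamma' = (0.250000, 0.500000); Gamma_xxx = 0.000000, Gamma_xxy = 0.000000, Gamma_xyy = 0.000000, Gamma_yxx = 0.000000, Gamma_yxy = 0.000000, Gamma_yyy = 0.000000
  tau = 0.250000: gamma = (0.062500, 0.437500), gamma' = (0.250000, 1.000000); Gamma_xxx = 0.000000, Gamma_xxy = 0.000000, Gamma_xyy = 0.000000, Gamma_yxx = 0.000000, Gamma_yxy = 0.000000, Gamma_yyy = 0.000000
  tau = 0.500000: gamma = (0.125000, 0.750000), gamma' = (0.250000, 1.500000); Gamma_xxx = 0.000000, Gamma_xxy = 0.000000, Gamma_xyy = 0.000000, Gamma_yxx = 0.000000, Gamma_yxy = 0.000000, Gamma_yyy = 0.000000
  tau = 0.750000: gamma = (0.187500, 1.187500), gamma' = (0.250000, 2.000000); Gamma_xxx = 0.000000, Gamma_xxy = 0.000000, Gamma_xyy = 0.000000, Gamma_yxx = 0.000000, Gamma_yxy = 0.000000, Gamma_yyy = 0.000000
  tau = 1.000000: gamma = (0.250000, 1.750000), gamma' = (0.250000, 2.500000); Gamma_xxx = 0.000000, Gamma_xxy = 0.000000, Gamma_xyy = 0.000000, Gamma_yxx = 0.000000, Gamma_yxy = 0.000000, Gamma_yyy = 0.000000
step 0: V^x = 1.7500, V^y = 0.1250
step 1: k1 = (0.000000, 0.000000), k2 = (0.000000, 0.000000), k3 = (0.000000, 0.000000), k4 = (0.000000, 0.000000); V <- V + (h/6)(k1 + 2k2 + 2k3 + k4): V^x = 1.7500, V^y = 0.1250
step 2: k1 = (0.000000, 0.000000), k2 = (0.000000, 0.000000), k3 = (0.000000, 0.000000), k4 = (0.000000, 0.000000); V <- V + (h/6)(k1 + 2k2 + 2k3 + k4): V^x = 1.7500, V^y = 0.1250


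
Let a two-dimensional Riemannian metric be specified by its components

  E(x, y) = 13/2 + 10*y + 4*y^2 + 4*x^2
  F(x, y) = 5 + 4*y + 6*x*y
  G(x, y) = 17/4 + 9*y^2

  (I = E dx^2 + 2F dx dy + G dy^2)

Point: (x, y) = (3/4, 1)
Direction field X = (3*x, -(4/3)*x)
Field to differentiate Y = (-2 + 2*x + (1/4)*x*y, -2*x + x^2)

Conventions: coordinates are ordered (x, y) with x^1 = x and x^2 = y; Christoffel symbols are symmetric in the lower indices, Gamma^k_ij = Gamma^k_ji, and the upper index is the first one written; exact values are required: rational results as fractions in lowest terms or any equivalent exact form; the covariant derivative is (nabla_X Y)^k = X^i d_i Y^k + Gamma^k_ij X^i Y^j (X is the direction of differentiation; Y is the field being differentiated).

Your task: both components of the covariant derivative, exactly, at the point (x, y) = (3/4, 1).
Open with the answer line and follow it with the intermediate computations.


Answer: (nabla_X Y)^x = 19329/7628, (nabla_X Y)^y = 62739/30512

E = 91/4, F = 27/2, G = 53/4 at the point
E_x = 6, E_y = 18, F_x = 6, F_y = 17/2, G_x = 0, G_y = 18
EG - F^2 = 1907/16;  g^inv = (16/1907) * [[53/4, -27/2], [-27/2, 91/4]]
first-kind symbols [ij,l] = (1/2)(d_i g_jl + d_j g_il - d_l g_ij): [xx,x] = E_x/2 = 3, [xx,y] = F_x - E_y/2 = -3, [xy,x] = E_y/2 = 9, [xy,y] = G_x/2 = 0, [yy,x] = F_y - G_x/2 = 17/2, [yy,y] = G_y/2 = 9
Gamma^x_ij = (G*[ij,x] - F*[ij,y])/(EG - F^2), Gamma^y_ij = (E*[ij,y] - F*[ij,x])/(EG - F^2)
Gamma_xxx = 1284/1907, Gamma_xxy = 1908/1907, Gamma_xyy = -142/1907, Gamma_yxx = -1740/1907, Gamma_yxy = -1944/1907, Gamma_yyy = 1440/1907
X = (9/4, -1), Y = (-5/16, -15/16) at the point


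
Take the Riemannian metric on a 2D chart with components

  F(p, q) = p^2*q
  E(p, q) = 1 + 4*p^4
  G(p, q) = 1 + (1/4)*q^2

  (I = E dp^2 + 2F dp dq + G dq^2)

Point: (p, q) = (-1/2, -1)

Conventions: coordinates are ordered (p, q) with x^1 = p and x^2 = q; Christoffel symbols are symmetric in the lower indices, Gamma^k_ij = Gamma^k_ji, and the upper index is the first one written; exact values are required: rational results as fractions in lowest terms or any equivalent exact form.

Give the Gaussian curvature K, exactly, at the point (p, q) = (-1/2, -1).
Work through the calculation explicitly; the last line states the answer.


E = 5/4, F = -1/4, G = 5/4, EG - F^2 = 3/2 at the point
E_p = -2, E_q = 0, F_p = 1, F_q = 1/4, G_p = 0, G_q = -1/2
E_qq = 0, F_pq = -1, G_pp = 0
By Brioschi, K is (det M1 - det M2) divided by (EG - F^2) squared.
M1 = [[-E_qq/2 + F_pq - G_pp/2, E_p/2, F_p - E_q/2], [F_q - G_p/2, E, F], [G_q/2, F, G]] = [[-1, -1, 1], [1/4, 5/4, -1/4], [-1/4, -1/4, 5/4]]; det M1 = -1
M2 = [[0, E_q/2, G_p/2], [E_q/2, E, F], [G_p/2, F, G]] = [[0, 0, 0], [0, 5/4, -1/4], [0, -1/4, 5/4]]; det M2 = 0
det M1 - det M2 = -1; K = -1 / (3/2)^2 = -4/9

Answer: K = -4/9


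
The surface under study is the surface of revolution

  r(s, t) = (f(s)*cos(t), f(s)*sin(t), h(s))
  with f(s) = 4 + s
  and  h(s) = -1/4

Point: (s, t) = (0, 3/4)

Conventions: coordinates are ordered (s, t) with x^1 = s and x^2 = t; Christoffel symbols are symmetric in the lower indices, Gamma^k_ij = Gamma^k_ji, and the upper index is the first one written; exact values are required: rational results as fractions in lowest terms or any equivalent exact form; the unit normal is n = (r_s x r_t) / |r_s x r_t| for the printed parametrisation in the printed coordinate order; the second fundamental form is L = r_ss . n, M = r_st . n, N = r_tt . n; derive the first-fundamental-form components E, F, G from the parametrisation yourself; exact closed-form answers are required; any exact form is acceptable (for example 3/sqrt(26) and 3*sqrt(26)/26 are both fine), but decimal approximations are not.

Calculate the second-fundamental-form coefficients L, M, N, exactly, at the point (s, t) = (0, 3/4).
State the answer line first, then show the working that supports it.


Answer: L = 0, M = 0, N = 0

f = 4, f' = 1, f'' = 0, h' = 0, h'' = 0
E = 1, F = 0, G = 16; answer radicand W^2 = 1
unnormalised second-form numerators: l = 0, m = 0, n = 0; L = l/sqrt(1), and similarly M = m/sqrt(W^2), N = n/sqrt(W^2)


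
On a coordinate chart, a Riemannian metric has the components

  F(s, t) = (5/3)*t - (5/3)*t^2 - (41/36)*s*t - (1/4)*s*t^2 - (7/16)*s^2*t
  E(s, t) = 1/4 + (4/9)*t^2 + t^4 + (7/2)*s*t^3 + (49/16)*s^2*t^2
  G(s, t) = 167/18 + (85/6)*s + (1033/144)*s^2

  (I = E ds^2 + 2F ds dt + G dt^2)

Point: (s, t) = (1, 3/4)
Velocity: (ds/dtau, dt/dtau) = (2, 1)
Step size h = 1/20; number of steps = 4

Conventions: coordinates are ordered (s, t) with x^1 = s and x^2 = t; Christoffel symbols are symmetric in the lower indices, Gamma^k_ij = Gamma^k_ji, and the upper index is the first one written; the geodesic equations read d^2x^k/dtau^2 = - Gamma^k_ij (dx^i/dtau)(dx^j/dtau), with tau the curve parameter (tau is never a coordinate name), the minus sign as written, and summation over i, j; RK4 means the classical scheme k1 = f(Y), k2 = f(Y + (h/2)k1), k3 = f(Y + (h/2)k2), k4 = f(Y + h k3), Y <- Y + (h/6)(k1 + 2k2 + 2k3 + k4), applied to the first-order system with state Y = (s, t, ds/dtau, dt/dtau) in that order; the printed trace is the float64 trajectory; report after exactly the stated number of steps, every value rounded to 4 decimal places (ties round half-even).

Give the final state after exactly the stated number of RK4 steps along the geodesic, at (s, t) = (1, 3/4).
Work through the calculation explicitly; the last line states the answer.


f(Y) = (ds/dtau, dt/dtau, -Gamma^s_ij Y'^i Y'^j, -Gamma^t_ij Y'^i Y'^j) with the Gammas evaluated at the stage position; h = 0.050000; intermediate values shown to 6 dp
step 0: s = 1.0000, t = 0.7500, ds/dtau = 2.0000, dt/dtau = 1.0000
step 1:
  k1: at (s, t) = (1.000000, 0.750000), (ds/dtau, dt/dtau) = (2.000000, 1.000000); Gamma_sss = 0.551029, Gamma_sst = 1.732066, Gamma_stt = -4.279374, Gamma_tss = -0.245651, Gamma_tst = 0.522798, Gamma_ttt = -0.141222; k1 = (2.000000, 1.000000, -4.853008, -0.967365)
  k2: at (s, t) = (1.050000, 0.775000), (ds/dtau, dt/dtau) = (1.878675, 0.975816); Gamma_sss = 0.529128, Gamma_sst = 1.691237, Gamma_stt = -3.851812, Gamma_tss = -0.259814, Gamma_tst = 0.517451, Gamma_ttt = -0.140276; k2 = (1.878675, 0.975816, -4.400644, -0.846660)
  k3: at (s, t) = (1.046967, 0.774395), (ds/dtau, dt/dtau) = (1.889984, 0.978834); Gamma_sss = 0.530261, Gamma_sst = 1.692401, Gamma_stt = -3.865984, Gamma_tss = -0.259428, Gamma_tst = 0.517871, Gamma_ttt = -0.140324; k3 = (1.889984, 0.978834, -4.451868, -0.854971)
  k4: at (s, t) = (1.094499, 0.798942), (ds/dtau, dt/dtau) = (1.777407, 0.957251); Gamma_sss = 0.509949, Gamma_sst = 1.652206, Gamma_stt = -3.498994, Gamma_tss = -0.273681, Gamma_tst = 0.512883, Gamma_ttt = -0.138542; k4 = (1.777407, 0.957251, -4.026993, -0.753706)
  Y <- Y + (h/6)(k1 + 2k2 + 2k3 + k4): s = 1.0943, t = 0.7989, ds/dtau = 1.7785, dt/dtau = 0.9573
step 2:
  k1: at (s, t) = (1.094289, 0.798888), (ds/dtau, dt/dtau) = (1.778458, 0.957297); Gamma_sss = 0.510027, Gamma_sst = 1.652306, Gamma_stt = -3.499976, Gamma_tss = -0.273647, Gamma_tst = 0.512910, Gamma_ttt = -0.138549; k1 = (1.778458, 0.957297, -4.031872, -0.753982)
  k2: at (s, t) = (1.138751, 0.822820), (ds/dtau, dt/dtau) = (1.677661, 0.938448); Gamma_sss = 0.491510, Gamma_sst = 1.613537, Gamma_stt = -3.187277, Gamma_tss = -0.287853, Gamma_tst = 0.508356, Gamma_ttt = -0.136232; k2 = (1.677661, 0.938448, -3.657093, -0.670554)
  k3: at (s, t) = (1.136231, 0.822349), (ds/dtau, dt/dtau) = (1.687031, 0.940533); Gamma_sss = 0.492367, Gamma_sst = 1.614497, Gamma_stt = -3.196238, Gamma_tss = -0.287535, Gamma_tst = 0.508702, Gamma_ttt = -0.136323; k3 = (1.687031, 0.940533, -3.697385, -0.675385)
  k4: at (s, t) = (1.178641, 0.845915), (ds/dtau, dt/dtau) = (1.593589, 0.923528); Gamma_sss = 0.475162, Gamma_sst = 1.577026, Gamma_stt = -2.923791, Gamma_tss = -0.301808, Gamma_tst = 0.504438, Gamma_ttt = -0.133678; k4 = (1.593589, 0.923528, -3.354867, -0.604324)
  Y <- Y + (h/6)(k1 + 2k2 + 2k3 + k4): s = 1.1785, t = 0.8459, ds/dtau = 1.5943, dt/dtau = 0.9235
step 3:
  k1: at (s, t) = (1.178468, 0.845878), (ds/dtau, dt/dtau) = (1.594327, 0.923546); Gamma_sss = 0.475219, Gamma_sst = 1.577098, Gamma_stt = -2.924375, Gamma_tss = -0.301783, Gamma_tst = 0.504461, Gamma_ttt = -0.133686; k1 = (1.594327, 0.923546, -3.357989, -0.604450)
  k2: at (s, t) = (1.218326, 0.868966), (ds/dtau, dt/dtau) = (1.510378, 0.908434); Gamma_sss = 0.459447, Gamma_sst = 1.541319, Gamma_stt = -2.688273, Gamma_tss = -0.316025, Gamma_tst = 0.500555, Gamma_ttt = -0.130869; k2 = (1.510378, 0.908434, -3.059226, -0.544673)
  k3: at (s, t) = (1.216227, 0.868589), (ds/dtau, dt/dtau) = (1.517847, 0.909929); Gamma_sss = 0.460099, Gamma_sst = 1.542093, Gamma_stt = -2.694152, Gamma_tss = -0.315761, Gamma_tst = 0.500839, Gamma_ttt = -0.130966; k3 = (1.517847, 0.909929, -3.088995, -0.547547)
  k4: at (s, t) = (1.254360, 0.891374), (ds/dtau, dt/dtau) = (1.439878, 0.896168); Gamma_sss = 0.445385, Gamma_sst = 1.507762, Gamma_stt = -2.485815, Gamma_tss = -0.330060, Gamma_tst = 0.497173, Gamma_ttt = -0.128054; k4 = (1.439878, 0.896168, -2.818139, -0.495939)
  Y <- Y + (h/6)(k1 + 2k2 + 2k3 + k4): s = 1.2542, t = 0.8913, ds/dtau = 1.4404, dt/dtau = 0.8962
step 4:
  k1: at (s, t) = (1.254223, 0.891348), (ds/dtau, dt/dtau) = (1.440389, 0.896172); Gamma_sss = 0.445426, Gamma_sst = 1.507813, Gamma_stt = -2.486170, Gamma_tss = -0.330042, Gamma_tst = 0.497191, Gamma_ttt = -0.128060; k1 = (1.440389, 0.896172, -2.820111, -0.495992)
  k2: at (s, t) = (1.290233, 0.913752), (ds/dtau, dt/dtau) = (1.369886, 0.883772); Gamma_sss = 0.431844, Gamma_sst = 1.475133, Gamma_stt = -2.303059, Gamma_tss = -0.344328, Gamma_tst = 0.493818, Gamma_ttt = -0.125139; k2 = (1.369886, 0.883772, -2.583373, -0.451797)
  k3: at (s, t) = (1.288471, 0.913442), (ds/dtau, dt/dtau) = (1.375805, 0.884877); Gamma_sss = 0.432347, Gamma_sst = 1.475756, Gamma_stt = -2.307051, Gamma_tss = -0.344106, Gamma_tst = 0.494054, Gamma_ttt = -0.125228; k3 = (1.375805, 0.884877, -2.605150, -0.453548)
  k4: at (s, t) = (1.323014, 0.935592), (ds/dtau, dt/dtau) = (1.310132, 0.873495); Gamma_sss = 0.419617, Gamma_sst = 1.444477, Gamma_stt = -2.143728, Gamma_tss = -0.358450, Gamma_tst = 0.490882, Gamma_ttt = -0.122318; k4 = (1.310132, 0.873495, -2.390699, -0.414936)
  Y <- Y + (h/6)(k1 + 2k2 + 2k3 + k4): s = 1.3229, t = 0.9356, ds/dtau = 1.3105, dt/dtau = 0.8735

Answer: s = 1.3229, t = 0.9356, ds/dtau = 1.3105, dt/dtau = 0.8735
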